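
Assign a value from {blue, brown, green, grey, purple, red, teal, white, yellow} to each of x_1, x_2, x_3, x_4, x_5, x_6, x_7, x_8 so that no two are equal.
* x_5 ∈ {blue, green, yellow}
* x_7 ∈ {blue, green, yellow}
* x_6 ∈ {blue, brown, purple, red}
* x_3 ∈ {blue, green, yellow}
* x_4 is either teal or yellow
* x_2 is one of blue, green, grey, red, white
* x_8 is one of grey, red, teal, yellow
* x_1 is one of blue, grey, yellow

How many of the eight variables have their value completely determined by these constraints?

The 3 variables x_3, x_5, x_7 are confined to {blue, green, yellow}, which locks those values in; drop them from x_1, x_2, x_4, x_6, x_8.
x_1 must be grey (only option left). Eliminate grey elsewhere: x_2, x_8.
x_4's domain is down to {teal}, so x_4 = teal. Remove teal from x_8.
That leaves x_8 = red. Eliminate red elsewhere: x_2, x_6.
x_2 has just one choice, so x_2 = white.
Determined: x_1=grey, x_2=white, x_4=teal, x_8=red. The other variables each still have more than one consistent value. That makes 4.

4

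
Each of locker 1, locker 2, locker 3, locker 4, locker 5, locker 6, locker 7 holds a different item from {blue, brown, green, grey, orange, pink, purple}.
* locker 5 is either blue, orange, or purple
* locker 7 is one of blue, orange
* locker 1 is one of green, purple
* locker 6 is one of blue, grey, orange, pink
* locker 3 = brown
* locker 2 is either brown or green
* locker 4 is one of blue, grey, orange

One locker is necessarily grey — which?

locker 4

locker 3 has just one choice, so locker 3 = brown. So locker 2 can't be brown.
locker 2 must be green (only option left). Eliminate green elsewhere: locker 1.
locker 1 must be purple (only option left). Remove purple from locker 5.
The 4 still-open variables together cover exactly {blue, grey, orange, pink} — 4 values for 4 variables — and pink appears only in locker 6's list, so locker 6 = pink.
The 3 still-open variables together cover exactly {blue, grey, orange} — 3 values for 3 variables — and grey appears only in locker 4's list, so locker 4 = grey.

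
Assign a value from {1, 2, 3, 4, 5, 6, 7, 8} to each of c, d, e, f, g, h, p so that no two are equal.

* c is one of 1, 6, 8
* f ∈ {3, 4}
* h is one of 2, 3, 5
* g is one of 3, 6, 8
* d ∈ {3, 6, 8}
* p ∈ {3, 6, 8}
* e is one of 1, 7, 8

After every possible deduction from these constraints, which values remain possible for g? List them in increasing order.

3, 6, 8

d, g, p between them cover only {3, 6, 8} — a naked triple. Remove those values from c, e, f, h.
c must be 1 (only option left). Strike 1 from e.
e's domain is down to {7}, so e = 7.
That leaves f = 4.
No further eliminations apply; g can still be any of 3, 6, 8.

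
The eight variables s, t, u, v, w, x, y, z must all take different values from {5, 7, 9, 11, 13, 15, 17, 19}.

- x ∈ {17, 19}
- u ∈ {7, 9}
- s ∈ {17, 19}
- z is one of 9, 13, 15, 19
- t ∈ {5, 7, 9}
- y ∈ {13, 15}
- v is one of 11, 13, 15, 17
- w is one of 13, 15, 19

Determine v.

11

Among the 8 variables, 5 fits only t (and all 8 values in {5, 7, 9, 11, 13, 15, 17, 19} must be used), so t = 5.
The 7 still-open variables together cover exactly {7, 9, 11, 13, 15, 17, 19} — 7 values for 7 variables — and 7 appears only in u's list, so u = 7.
The 6 still-open variables draw from only 6 values {9, 11, 13, 15, 17, 19}, so each is used; only z can be 9, hence z = 9.
The 5 still-open variables draw from only 5 values {11, 13, 15, 17, 19}, so each is used; only v can be 11, hence v = 11.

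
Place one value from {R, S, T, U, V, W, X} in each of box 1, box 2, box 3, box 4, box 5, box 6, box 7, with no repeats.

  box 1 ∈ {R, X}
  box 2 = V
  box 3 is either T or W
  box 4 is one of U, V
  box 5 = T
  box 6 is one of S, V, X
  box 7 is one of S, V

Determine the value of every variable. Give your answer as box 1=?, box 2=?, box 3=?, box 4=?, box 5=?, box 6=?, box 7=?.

box 2's domain is down to {V}, so box 2 = V. So box 4, box 6, box 7 can't be V.
box 4 has just one choice, so box 4 = U.
box 5 has just one choice, so box 5 = T. Eliminate T elsewhere: box 3.
box 7's domain is down to {S}, so box 7 = S. Eliminate S elsewhere: box 6.
box 3 has just one choice, so box 3 = W.
box 6 must be X (only option left). Remove X from box 1.
That leaves box 1 = R.

box 1=R, box 2=V, box 3=W, box 4=U, box 5=T, box 6=X, box 7=S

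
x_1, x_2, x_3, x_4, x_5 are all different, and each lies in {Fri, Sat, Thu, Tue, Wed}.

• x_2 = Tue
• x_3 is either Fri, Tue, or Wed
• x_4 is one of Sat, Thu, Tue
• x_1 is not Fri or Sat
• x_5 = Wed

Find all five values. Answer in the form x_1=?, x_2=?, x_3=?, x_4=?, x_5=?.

x_2's domain is down to {Tue}, so x_2 = Tue. Strike Tue from x_1, x_3, x_4.
x_5 must be Wed (only option left). Strike Wed from x_1, x_3.
x_1 has just one choice, so x_1 = Thu. Strike Thu from x_4.
x_3 has just one choice, so x_3 = Fri.
x_4 must be Sat (only option left).

x_1=Thu, x_2=Tue, x_3=Fri, x_4=Sat, x_5=Wed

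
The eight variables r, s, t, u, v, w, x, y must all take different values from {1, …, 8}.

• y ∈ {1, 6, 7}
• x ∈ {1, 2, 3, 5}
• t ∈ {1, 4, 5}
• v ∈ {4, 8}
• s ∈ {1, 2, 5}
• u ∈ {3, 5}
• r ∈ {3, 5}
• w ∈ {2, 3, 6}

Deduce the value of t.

4

Among the 8 variables, 7 fits only y (and all 8 values in {1, 2, 3, 4, 5, 6, 7, 8} must be used), so y = 7.
Among the 7 still-open variables, 6 fits only w (and all 7 values in {1, 2, 3, 4, 5, 6, 8} must be used), so w = 6.
The 6 still-open variables draw from only 6 values {1, 2, 3, 4, 5, 8}, so each is used; only v can be 8, hence v = 8.
The 5 still-open variables together cover exactly {1, 2, 3, 4, 5} — 5 values for 5 variables — and 4 appears only in t's list, so t = 4.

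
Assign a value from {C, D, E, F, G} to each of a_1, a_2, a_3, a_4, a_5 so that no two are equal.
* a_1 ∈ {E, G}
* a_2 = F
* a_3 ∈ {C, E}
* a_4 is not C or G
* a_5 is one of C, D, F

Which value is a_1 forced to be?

a_2's domain is down to {F}, so a_2 = F. Strike F from a_4, a_5.
The 4 still-open variables draw from only 4 values {C, D, E, G}, so each is used; only a_1 can be G, hence a_1 = G.

G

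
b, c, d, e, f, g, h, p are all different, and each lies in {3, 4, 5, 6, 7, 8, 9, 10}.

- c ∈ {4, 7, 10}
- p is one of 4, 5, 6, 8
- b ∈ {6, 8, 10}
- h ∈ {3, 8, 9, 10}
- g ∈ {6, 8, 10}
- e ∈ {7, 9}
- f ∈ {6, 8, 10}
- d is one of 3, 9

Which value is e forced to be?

7

Among the 8 variables, 5 fits only p (and all 8 values in {3, 4, 5, 6, 7, 8, 9, 10} must be used), so p = 5.
Among the 7 still-open variables, 4 fits only c (and all 7 values in {3, 4, 6, 7, 8, 9, 10} must be used), so c = 4.
The 6 still-open variables together cover exactly {3, 6, 7, 8, 9, 10} — 6 values for 6 variables — and 7 appears only in e's list, so e = 7.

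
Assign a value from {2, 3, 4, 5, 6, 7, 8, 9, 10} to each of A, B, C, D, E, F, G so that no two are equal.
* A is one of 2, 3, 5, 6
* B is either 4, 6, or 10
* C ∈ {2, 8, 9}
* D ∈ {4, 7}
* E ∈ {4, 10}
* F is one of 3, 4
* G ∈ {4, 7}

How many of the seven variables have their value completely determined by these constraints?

3

D and G between them cover only {4, 7} — a naked pair. Remove those values from B, E, F.
E's domain is down to {10}, so E = 10. Eliminate 10 elsewhere: B.
F's domain is down to {3}, so F = 3. Strike 3 from A.
B must be 6 (only option left). Remove 6 from A.
Determined: B=6, E=10, F=3. The other variables each still have more than one consistent value. That makes 3.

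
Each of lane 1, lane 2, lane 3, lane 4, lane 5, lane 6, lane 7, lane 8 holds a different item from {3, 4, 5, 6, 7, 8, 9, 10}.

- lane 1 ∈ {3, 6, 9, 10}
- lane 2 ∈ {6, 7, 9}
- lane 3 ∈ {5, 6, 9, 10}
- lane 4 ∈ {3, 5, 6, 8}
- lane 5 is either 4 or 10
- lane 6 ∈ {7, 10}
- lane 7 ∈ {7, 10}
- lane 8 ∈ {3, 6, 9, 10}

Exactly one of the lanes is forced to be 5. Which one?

lane 3

The 8 variables draw from only 8 values {3, 4, 5, 6, 7, 8, 9, 10}, so each is used; only lane 5 can be 4, hence lane 5 = 4.
The 7 still-open variables together cover exactly {3, 5, 6, 7, 8, 9, 10} — 7 values for 7 variables — and 8 appears only in lane 4's list, so lane 4 = 8.
The 6 still-open variables together cover exactly {3, 5, 6, 7, 9, 10} — 6 values for 6 variables — and 5 appears only in lane 3's list, so lane 3 = 5.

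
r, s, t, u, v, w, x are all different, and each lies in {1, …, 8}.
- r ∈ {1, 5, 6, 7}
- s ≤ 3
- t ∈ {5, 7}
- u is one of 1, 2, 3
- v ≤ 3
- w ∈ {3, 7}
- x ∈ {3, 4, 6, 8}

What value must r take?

s, u, v between them cover only {1, 2, 3} — a naked triple. Remove those values from r, w, x.
w's domain is down to {7}, so w = 7. Strike 7 from r, t.
t has just one choice, so t = 5. Eliminate 5 elsewhere: r.
So r = 6.

6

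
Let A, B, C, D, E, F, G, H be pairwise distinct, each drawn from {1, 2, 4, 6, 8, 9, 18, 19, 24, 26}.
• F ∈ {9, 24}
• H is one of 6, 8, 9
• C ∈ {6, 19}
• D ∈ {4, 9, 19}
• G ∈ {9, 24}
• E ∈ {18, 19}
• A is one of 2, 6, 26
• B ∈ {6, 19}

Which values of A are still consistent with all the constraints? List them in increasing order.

B and C between them cover only {6, 19} — a naked pair. Remove those values from A, D, E, H.
E must be 18 (only option left).
F and G between them cover only {9, 24} — a naked pair. Remove those values from D, H.
D's domain is down to {4}, so D = 4.
H's domain is down to {8}, so H = 8.
No further eliminations apply; A can still be any of 2, 26.

2, 26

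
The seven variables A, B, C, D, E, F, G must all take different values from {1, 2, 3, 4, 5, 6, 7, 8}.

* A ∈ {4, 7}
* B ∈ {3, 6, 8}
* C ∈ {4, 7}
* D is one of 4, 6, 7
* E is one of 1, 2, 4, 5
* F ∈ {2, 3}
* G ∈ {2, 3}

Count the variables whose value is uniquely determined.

2

A and C between them cover only {4, 7} — a naked pair. Remove those values from D, E.
D must be 6 (only option left). Eliminate 6 elsewhere: B.
F and G between them cover only {2, 3} — a naked pair. Remove those values from B, E.
B's domain is down to {8}, so B = 8.
Determined: B=8, D=6. The other variables each still have more than one consistent value. That makes 2.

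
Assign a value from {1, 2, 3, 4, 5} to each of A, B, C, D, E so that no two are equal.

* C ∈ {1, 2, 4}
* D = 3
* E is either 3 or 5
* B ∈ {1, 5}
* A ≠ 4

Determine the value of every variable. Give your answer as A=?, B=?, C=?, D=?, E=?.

A=2, B=1, C=4, D=3, E=5

D's domain is down to {3}, so D = 3. Eliminate 3 elsewhere: A, E.
E must be 5 (only option left). Eliminate 5 elsewhere: A, B.
That leaves B = 1. So A, C can't be 1.
A has just one choice, so A = 2. So C can't be 2.
C must be 4 (only option left).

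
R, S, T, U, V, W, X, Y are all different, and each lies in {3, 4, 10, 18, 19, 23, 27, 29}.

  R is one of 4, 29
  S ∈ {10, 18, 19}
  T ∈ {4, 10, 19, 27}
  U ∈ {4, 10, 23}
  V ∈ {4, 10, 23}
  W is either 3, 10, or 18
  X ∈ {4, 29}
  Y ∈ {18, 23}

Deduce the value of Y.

The 8 variables draw from only 8 values {3, 4, 10, 18, 19, 23, 27, 29}, so each is used; only W can be 3, hence W = 3.
Among the 7 still-open variables, 27 fits only T (and all 7 values in {4, 10, 18, 19, 23, 27, 29} must be used), so T = 27.
The 6 still-open variables together cover exactly {4, 10, 18, 19, 23, 29} — 6 values for 6 variables — and 19 appears only in S's list, so S = 19.
The 5 still-open variables draw from only 5 values {4, 10, 18, 23, 29}, so each is used; only Y can be 18, hence Y = 18.

18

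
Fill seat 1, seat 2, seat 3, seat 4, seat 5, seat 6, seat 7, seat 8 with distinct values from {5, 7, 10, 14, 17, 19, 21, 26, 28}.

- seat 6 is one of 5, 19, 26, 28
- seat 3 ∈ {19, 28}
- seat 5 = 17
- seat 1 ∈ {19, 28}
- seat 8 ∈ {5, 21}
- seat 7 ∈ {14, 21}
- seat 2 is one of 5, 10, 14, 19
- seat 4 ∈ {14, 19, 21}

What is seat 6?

26

seat 5 must be 17 (only option left).
The 7 still-open variables draw from only 7 values {5, 10, 14, 19, 21, 26, 28}, so each is used; only seat 2 can be 10, hence seat 2 = 10.
The 6 still-open variables together cover exactly {5, 14, 19, 21, 26, 28} — 6 values for 6 variables — and 26 appears only in seat 6's list, so seat 6 = 26.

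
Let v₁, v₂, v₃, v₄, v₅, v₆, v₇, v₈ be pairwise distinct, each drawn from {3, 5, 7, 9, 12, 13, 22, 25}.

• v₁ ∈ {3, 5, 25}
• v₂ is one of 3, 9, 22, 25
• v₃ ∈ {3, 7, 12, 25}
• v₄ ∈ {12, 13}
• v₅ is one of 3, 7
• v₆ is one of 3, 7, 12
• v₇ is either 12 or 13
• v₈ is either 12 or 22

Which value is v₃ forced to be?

25

Among the 8 variables, 5 fits only v₁ (and all 8 values in {3, 5, 7, 9, 12, 13, 22, 25} must be used), so v₁ = 5.
The 7 still-open variables together cover exactly {3, 7, 9, 12, 13, 22, 25} — 7 values for 7 variables — and 9 appears only in v₂'s list, so v₂ = 9.
The 6 still-open variables together cover exactly {3, 7, 12, 13, 22, 25} — 6 values for 6 variables — and 22 appears only in v₈'s list, so v₈ = 22.
The 5 still-open variables together cover exactly {3, 7, 12, 13, 25} — 5 values for 5 variables — and 25 appears only in v₃'s list, so v₃ = 25.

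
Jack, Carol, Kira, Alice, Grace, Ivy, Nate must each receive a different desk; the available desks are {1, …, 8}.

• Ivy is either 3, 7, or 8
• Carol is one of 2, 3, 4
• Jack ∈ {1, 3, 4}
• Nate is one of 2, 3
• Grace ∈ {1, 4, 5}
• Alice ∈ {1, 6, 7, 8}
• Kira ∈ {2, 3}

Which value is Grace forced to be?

Kira and Nate share exactly the 2 values {2, 3}; by pigeonhole those values go to them, so strike 2, 3 from Jack, Carol, Ivy.
Carol has just one choice, so Carol = 4. So Jack, Grace can't be 4.
That leaves Jack = 1. Eliminate 1 elsewhere: Alice, Grace.
So Grace = 5.

5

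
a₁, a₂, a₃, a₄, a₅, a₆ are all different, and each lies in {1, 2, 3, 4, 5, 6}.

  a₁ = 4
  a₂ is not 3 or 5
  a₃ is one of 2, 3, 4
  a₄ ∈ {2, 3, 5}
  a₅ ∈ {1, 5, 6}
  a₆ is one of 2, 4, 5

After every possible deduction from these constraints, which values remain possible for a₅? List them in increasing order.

1, 6

a₁ has just one choice, so a₁ = 4. Remove 4 from a₂, a₃, a₆.
a₃, a₄, a₆ between them cover only {2, 3, 5} — a naked triple. Remove those values from a₂, a₅.
No further eliminations apply; a₅ can still be any of 1, 6.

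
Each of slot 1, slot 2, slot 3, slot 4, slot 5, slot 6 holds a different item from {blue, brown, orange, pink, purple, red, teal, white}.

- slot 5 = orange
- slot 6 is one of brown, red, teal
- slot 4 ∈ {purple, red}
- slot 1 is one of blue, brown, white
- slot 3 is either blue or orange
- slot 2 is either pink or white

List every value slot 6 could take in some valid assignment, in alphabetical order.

brown, red, teal

slot 5's domain is down to {orange}, so slot 5 = orange. So slot 3 can't be orange.
That leaves slot 3 = blue. Strike blue from slot 1.
No further eliminations apply; slot 6 can still be any of brown, red, teal.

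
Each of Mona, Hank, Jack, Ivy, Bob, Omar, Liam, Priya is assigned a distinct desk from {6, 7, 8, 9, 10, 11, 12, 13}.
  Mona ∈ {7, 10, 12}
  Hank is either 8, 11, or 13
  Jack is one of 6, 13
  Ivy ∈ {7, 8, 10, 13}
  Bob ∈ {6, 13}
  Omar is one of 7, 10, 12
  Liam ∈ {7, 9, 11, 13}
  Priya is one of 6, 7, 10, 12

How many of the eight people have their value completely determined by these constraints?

Among the 8 variables, 9 fits only Liam (and all 8 values in {6, 7, 8, 9, 10, 11, 12, 13} must be used), so Liam = 9.
Among the 7 still-open variables, 11 fits only Hank (and all 7 values in {6, 7, 8, 10, 11, 12, 13} must be used), so Hank = 11.
The 6 still-open variables together cover exactly {6, 7, 8, 10, 12, 13} — 6 values for 6 variables — and 8 appears only in Ivy's list, so Ivy = 8.
The 2 variables Jack and Bob are confined to {6, 13}, which locks those values in; drop them from Priya.
Determined: Hank=11, Ivy=8, Liam=9. The other people each still have more than one consistent value. That makes 3.

3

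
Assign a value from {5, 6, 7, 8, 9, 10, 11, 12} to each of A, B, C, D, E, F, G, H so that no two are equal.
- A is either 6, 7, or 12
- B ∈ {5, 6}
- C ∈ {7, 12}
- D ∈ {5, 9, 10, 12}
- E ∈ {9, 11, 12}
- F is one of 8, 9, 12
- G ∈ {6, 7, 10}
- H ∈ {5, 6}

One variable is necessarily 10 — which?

G

The 8 variables draw from only 8 values {5, 6, 7, 8, 9, 10, 11, 12}, so each is used; only F can be 8, hence F = 8.
Among the 7 still-open variables, 11 fits only E (and all 7 values in {5, 6, 7, 9, 10, 11, 12} must be used), so E = 11.
The 6 still-open variables together cover exactly {5, 6, 7, 9, 10, 12} — 6 values for 6 variables — and 9 appears only in D's list, so D = 9.
Among the 5 still-open variables, 10 fits only G (and all 5 values in {5, 6, 7, 10, 12} must be used), so G = 10.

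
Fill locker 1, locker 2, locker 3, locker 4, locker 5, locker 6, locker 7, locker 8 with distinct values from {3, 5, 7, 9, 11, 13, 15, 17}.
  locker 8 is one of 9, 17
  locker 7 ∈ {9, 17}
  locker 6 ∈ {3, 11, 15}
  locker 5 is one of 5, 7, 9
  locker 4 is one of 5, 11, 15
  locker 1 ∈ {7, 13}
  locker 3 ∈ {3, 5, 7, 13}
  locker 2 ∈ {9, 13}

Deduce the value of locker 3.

3

locker 7 and locker 8 share exactly the 2 values {9, 17}; by pigeonhole those values go to them, so strike 9, 17 from locker 2, locker 5.
locker 2's domain is down to {13}, so locker 2 = 13. Strike 13 from locker 1, locker 3.
locker 1's domain is down to {7}, so locker 1 = 7. So locker 3, locker 5 can't be 7.
locker 5 has just one choice, so locker 5 = 5. Eliminate 5 elsewhere: locker 3, locker 4.
So locker 3 = 3.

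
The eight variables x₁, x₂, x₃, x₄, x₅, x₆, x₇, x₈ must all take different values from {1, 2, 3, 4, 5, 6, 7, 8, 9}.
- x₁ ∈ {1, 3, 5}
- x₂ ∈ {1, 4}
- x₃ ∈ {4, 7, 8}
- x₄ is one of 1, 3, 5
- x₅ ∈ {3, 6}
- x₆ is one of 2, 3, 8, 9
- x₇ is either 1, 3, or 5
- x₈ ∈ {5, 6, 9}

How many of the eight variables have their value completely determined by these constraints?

3

x₁, x₄, x₇ share exactly the 3 values {1, 3, 5}; by pigeonhole those values go to them, so strike 1, 3, 5 from x₂, x₅, x₆, x₈.
x₂ must be 4 (only option left). So x₃ can't be 4.
x₅'s domain is down to {6}, so x₅ = 6. So x₈ can't be 6.
That leaves x₈ = 9. Eliminate 9 elsewhere: x₆.
Determined: x₂=4, x₅=6, x₈=9. The other variables each still have more than one consistent value. That makes 3.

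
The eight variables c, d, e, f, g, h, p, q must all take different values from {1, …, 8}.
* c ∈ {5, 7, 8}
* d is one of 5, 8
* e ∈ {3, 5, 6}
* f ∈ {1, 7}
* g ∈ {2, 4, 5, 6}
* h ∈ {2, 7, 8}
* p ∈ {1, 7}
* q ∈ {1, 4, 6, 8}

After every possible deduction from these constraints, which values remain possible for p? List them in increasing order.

The 8 variables draw from only 8 values {1, 2, 3, 4, 5, 6, 7, 8}, so each is used; only e can be 3, hence e = 3.
The 2 variables f and p are confined to {1, 7}, which locks those values in; drop them from c, h, q.
c and d between them cover only {5, 8} — a naked pair. Remove those values from g, h, q.
That leaves h = 2. Remove 2 from g.
No further eliminations apply; p can still be any of 1, 7.

1, 7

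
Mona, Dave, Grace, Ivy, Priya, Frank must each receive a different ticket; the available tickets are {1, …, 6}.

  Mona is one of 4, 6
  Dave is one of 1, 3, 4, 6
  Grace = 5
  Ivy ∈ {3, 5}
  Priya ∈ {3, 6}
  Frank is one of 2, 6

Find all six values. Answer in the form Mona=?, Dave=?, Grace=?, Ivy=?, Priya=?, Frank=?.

Grace must be 5 (only option left). So Ivy can't be 5.
Ivy's domain is down to {3}, so Ivy = 3. Eliminate 3 elsewhere: Dave, Priya.
Priya's domain is down to {6}, so Priya = 6. Eliminate 6 elsewhere: Mona, Dave, Frank.
Frank must be 2 (only option left).
That leaves Mona = 4. Eliminate 4 elsewhere: Dave.
That leaves Dave = 1.

Mona=4, Dave=1, Grace=5, Ivy=3, Priya=6, Frank=2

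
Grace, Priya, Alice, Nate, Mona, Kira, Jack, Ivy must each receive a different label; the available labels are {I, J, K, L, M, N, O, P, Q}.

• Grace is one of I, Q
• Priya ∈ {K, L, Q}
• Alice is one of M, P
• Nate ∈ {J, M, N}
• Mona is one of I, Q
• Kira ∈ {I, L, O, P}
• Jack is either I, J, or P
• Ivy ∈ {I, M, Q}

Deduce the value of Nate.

Grace and Mona share exactly the 2 values {I, Q}; by pigeonhole those values go to them, so strike I, Q from Priya, Kira, Jack, Ivy.
Ivy's domain is down to {M}, so Ivy = M. Eliminate M elsewhere: Alice, Nate.
Alice has just one choice, so Alice = P. Eliminate P elsewhere: Kira, Jack.
Jack must be J (only option left). Strike J from Nate.
So Nate = N.

N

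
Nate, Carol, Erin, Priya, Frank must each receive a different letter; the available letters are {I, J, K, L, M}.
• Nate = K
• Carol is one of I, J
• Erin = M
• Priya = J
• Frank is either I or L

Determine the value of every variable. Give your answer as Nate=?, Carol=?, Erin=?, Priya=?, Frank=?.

Nate=K, Carol=I, Erin=M, Priya=J, Frank=L

Nate has just one choice, so Nate = K.
Erin has just one choice, so Erin = M.
Priya has just one choice, so Priya = J. So Carol can't be J.
That leaves Carol = I. Strike I from Frank.
That leaves Frank = L.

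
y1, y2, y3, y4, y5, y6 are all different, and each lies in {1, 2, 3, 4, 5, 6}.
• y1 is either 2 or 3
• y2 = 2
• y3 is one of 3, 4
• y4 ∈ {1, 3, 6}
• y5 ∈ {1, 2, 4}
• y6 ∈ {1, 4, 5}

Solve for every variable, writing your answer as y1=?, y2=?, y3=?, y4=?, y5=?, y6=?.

y2's domain is down to {2}, so y2 = 2. So y1, y5 can't be 2.
y1's domain is down to {3}, so y1 = 3. Strike 3 from y3, y4.
y3 has just one choice, so y3 = 4. So y5, y6 can't be 4.
y5's domain is down to {1}, so y5 = 1. So y4, y6 can't be 1.
y6 must be 5 (only option left).
y4 has just one choice, so y4 = 6.

y1=3, y2=2, y3=4, y4=6, y5=1, y6=5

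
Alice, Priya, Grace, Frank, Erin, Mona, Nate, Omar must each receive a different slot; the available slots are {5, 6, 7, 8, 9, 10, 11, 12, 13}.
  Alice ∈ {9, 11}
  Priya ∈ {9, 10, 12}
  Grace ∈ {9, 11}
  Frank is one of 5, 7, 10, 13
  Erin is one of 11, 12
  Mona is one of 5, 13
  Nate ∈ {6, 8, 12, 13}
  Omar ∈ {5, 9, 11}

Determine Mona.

Alice and Grace between them cover only {9, 11} — a naked pair. Remove those values from Priya, Erin, Omar.
That leaves Erin = 12. Remove 12 from Priya, Nate.
That leaves Omar = 5. Strike 5 from Frank, Mona.
So Mona = 13.

13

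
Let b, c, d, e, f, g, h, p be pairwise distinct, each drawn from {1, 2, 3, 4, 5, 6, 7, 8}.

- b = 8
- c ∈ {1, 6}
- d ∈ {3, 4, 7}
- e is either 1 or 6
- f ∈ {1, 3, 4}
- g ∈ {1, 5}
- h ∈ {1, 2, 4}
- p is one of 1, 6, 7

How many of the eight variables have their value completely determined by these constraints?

4

b must be 8 (only option left).
Among the 7 still-open variables, 2 fits only h (and all 7 values in {1, 2, 3, 4, 5, 6, 7} must be used), so h = 2.
The 6 still-open variables draw from only 6 values {1, 3, 4, 5, 6, 7}, so each is used; only g can be 5, hence g = 5.
c and e between them cover only {1, 6} — a naked pair. Remove those values from f, p.
p's domain is down to {7}, so p = 7. Strike 7 from d.
Determined: b=8, g=5, h=2, p=7. The other variables each still have more than one consistent value. That makes 4.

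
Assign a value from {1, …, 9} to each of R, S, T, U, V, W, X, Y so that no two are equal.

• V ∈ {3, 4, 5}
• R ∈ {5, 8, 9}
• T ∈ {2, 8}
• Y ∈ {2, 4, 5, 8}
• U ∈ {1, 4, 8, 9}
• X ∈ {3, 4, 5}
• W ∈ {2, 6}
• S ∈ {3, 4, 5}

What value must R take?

9

The 8 variables together cover exactly {1, 2, 3, 4, 5, 6, 8, 9} — 8 values for 8 variables — and 1 appears only in U's list, so U = 1.
Among the 7 still-open variables, 6 fits only W (and all 7 values in {2, 3, 4, 5, 6, 8, 9} must be used), so W = 6.
The 6 still-open variables together cover exactly {2, 3, 4, 5, 8, 9} — 6 values for 6 variables — and 9 appears only in R's list, so R = 9.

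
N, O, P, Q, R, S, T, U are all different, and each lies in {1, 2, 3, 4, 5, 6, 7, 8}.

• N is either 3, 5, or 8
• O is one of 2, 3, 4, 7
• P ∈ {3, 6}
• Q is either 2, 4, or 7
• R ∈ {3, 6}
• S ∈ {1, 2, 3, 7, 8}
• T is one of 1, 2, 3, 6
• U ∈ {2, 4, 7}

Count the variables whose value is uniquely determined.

The 8 variables draw from only 8 values {1, 2, 3, 4, 5, 6, 7, 8}, so each is used; only N can be 5, hence N = 5.
The 7 still-open variables draw from only 7 values {1, 2, 3, 4, 6, 7, 8}, so each is used; only S can be 8, hence S = 8.
The 6 still-open variables together cover exactly {1, 2, 3, 4, 6, 7} — 6 values for 6 variables — and 1 appears only in T's list, so T = 1.
P and R between them cover only {3, 6} — a naked pair. Remove those values from O.
Determined: N=5, S=8, T=1. The other variables each still have more than one consistent value. That makes 3.

3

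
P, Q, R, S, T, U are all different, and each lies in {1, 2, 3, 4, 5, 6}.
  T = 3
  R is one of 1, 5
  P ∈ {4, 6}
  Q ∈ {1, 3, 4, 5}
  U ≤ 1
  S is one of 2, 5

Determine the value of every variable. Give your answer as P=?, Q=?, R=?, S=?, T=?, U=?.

T has just one choice, so T = 3. Strike 3 from Q.
U has just one choice, so U = 1. Remove 1 from Q, R.
R's domain is down to {5}, so R = 5. So Q, S can't be 5.
S must be 2 (only option left).
That leaves Q = 4. Strike 4 from P.
P has just one choice, so P = 6.

P=6, Q=4, R=5, S=2, T=3, U=1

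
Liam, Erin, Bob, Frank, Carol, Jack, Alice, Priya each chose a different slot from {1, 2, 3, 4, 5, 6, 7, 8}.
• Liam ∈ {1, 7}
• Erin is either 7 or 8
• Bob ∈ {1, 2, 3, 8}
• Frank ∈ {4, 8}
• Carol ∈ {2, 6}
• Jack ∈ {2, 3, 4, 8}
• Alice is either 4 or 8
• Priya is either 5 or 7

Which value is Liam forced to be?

Among the 8 variables, 5 fits only Priya (and all 8 values in {1, 2, 3, 4, 5, 6, 7, 8} must be used), so Priya = 5.
The 7 still-open variables draw from only 7 values {1, 2, 3, 4, 6, 7, 8}, so each is used; only Carol can be 6, hence Carol = 6.
Frank and Alice share exactly the 2 values {4, 8}; by pigeonhole those values go to them, so strike 4, 8 from Erin, Bob, Jack.
That leaves Erin = 7. Strike 7 from Liam.
So Liam = 1.

1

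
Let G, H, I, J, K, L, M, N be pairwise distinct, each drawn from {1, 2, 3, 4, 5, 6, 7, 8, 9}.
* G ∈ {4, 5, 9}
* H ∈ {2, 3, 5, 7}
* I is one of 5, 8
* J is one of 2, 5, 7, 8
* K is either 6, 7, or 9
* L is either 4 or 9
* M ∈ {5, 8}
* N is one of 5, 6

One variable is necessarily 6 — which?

N

Among the 8 variables, 3 fits only H (and all 8 values in {2, 3, 4, 5, 6, 7, 8, 9} must be used), so H = 3.
Among the 7 still-open variables, 2 fits only J (and all 7 values in {2, 4, 5, 6, 7, 8, 9} must be used), so J = 2.
Among the 6 still-open variables, 7 fits only K (and all 6 values in {4, 5, 6, 7, 8, 9} must be used), so K = 7.
The 5 still-open variables together cover exactly {4, 5, 6, 8, 9} — 5 values for 5 variables — and 6 appears only in N's list, so N = 6.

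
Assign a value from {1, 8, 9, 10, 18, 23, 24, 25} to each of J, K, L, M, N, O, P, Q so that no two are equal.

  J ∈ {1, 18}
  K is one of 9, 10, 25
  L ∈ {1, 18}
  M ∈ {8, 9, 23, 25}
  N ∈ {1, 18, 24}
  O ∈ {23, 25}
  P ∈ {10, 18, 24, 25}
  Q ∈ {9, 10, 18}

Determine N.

24

Among the 8 variables, 8 fits only M (and all 8 values in {1, 8, 9, 10, 18, 23, 24, 25} must be used), so M = 8.
The 7 still-open variables together cover exactly {1, 9, 10, 18, 23, 24, 25} — 7 values for 7 variables — and 23 appears only in O's list, so O = 23.
The 2 variables J and L are confined to {1, 18}, which locks those values in; drop them from N, P, Q.
So N = 24.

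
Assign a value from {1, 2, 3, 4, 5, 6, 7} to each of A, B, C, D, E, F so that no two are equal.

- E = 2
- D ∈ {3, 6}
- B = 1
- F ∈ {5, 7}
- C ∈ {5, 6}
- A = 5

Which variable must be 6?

C

A must be 5 (only option left). Eliminate 5 elsewhere: C, F.
So 6 goes to C.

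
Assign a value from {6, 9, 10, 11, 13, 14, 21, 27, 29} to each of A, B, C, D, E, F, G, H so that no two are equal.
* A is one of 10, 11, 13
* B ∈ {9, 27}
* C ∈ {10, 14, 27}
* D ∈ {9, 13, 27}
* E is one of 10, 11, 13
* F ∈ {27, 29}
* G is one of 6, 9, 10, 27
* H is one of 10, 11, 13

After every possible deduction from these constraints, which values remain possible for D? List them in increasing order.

Among the 8 variables, 6 fits only G (and all 8 values in {6, 9, 10, 11, 13, 14, 27, 29} must be used), so G = 6.
The 7 still-open variables together cover exactly {9, 10, 11, 13, 14, 27, 29} — 7 values for 7 variables — and 14 appears only in C's list, so C = 14.
The 6 still-open variables draw from only 6 values {9, 10, 11, 13, 27, 29}, so each is used; only F can be 29, hence F = 29.
A, E, H share exactly the 3 values {10, 11, 13}; by pigeonhole those values go to them, so strike 10, 11, 13 from D.
No further eliminations apply; D can still be any of 9, 27.

9, 27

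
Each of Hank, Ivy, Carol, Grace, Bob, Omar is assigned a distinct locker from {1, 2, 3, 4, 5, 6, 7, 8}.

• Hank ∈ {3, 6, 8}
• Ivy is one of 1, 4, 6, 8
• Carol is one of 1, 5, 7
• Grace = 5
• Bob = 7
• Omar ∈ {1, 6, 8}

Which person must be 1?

Carol

Grace has just one choice, so Grace = 5. Strike 5 from Carol.
Bob has just one choice, so Bob = 7. Eliminate 7 elsewhere: Carol.
So 1 goes to Carol.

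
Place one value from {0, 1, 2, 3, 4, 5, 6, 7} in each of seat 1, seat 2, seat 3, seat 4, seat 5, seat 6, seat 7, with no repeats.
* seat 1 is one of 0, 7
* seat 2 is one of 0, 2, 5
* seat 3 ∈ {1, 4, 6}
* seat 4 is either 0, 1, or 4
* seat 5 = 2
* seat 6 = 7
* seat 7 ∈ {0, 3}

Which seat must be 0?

seat 1

seat 5 must be 2 (only option left). Eliminate 2 elsewhere: seat 2.
seat 6 must be 7 (only option left). Eliminate 7 elsewhere: seat 1.
So 0 goes to seat 1.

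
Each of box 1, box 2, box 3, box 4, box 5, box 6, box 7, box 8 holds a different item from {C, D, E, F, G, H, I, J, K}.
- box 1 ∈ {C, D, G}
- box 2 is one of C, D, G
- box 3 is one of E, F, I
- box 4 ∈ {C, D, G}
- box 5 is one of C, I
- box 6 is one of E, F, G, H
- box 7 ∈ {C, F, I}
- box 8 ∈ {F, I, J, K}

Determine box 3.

E

box 1, box 2, box 4 between them cover only {C, D, G} — a naked triple. Remove those values from box 5, box 6, box 7.
box 5 has just one choice, so box 5 = I. So box 3, box 7, box 8 can't be I.
That leaves box 7 = F. So box 3, box 6, box 8 can't be F.
So box 3 = E.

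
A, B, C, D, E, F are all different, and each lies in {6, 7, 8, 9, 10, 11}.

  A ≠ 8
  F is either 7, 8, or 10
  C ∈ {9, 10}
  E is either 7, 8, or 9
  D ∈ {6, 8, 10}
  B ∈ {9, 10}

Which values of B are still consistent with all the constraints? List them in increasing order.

The 6 variables draw from only 6 values {6, 7, 8, 9, 10, 11}, so each is used; only A can be 11, hence A = 11.
Among the 5 still-open variables, 6 fits only D (and all 5 values in {6, 7, 8, 9, 10} must be used), so D = 6.
The 2 variables B and C are confined to {9, 10}, which locks those values in; drop them from E, F.
No further eliminations apply; B can still be any of 9, 10.

9, 10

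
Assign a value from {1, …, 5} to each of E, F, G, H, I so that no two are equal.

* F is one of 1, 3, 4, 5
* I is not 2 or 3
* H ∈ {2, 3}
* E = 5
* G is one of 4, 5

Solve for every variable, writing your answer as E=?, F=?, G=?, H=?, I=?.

E must be 5 (only option left). Eliminate 5 elsewhere: F, G, I.
G's domain is down to {4}, so G = 4. Strike 4 from F, I.
I must be 1 (only option left). Strike 1 from F.
F's domain is down to {3}, so F = 3. So H can't be 3.
H's domain is down to {2}, so H = 2.

E=5, F=3, G=4, H=2, I=1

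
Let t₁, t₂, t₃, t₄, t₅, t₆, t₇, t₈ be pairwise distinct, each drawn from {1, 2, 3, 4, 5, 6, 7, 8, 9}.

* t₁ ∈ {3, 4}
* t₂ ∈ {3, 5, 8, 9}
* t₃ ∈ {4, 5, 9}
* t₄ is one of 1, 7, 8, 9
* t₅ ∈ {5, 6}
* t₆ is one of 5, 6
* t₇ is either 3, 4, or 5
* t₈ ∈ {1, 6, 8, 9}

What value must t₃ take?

9

Among the 8 variables, 7 fits only t₄ (and all 8 values in {1, 3, 4, 5, 6, 7, 8, 9} must be used), so t₄ = 7.
The 7 still-open variables together cover exactly {1, 3, 4, 5, 6, 8, 9} — 7 values for 7 variables — and 1 appears only in t₈'s list, so t₈ = 1.
Among the 6 still-open variables, 8 fits only t₂ (and all 6 values in {3, 4, 5, 6, 8, 9} must be used), so t₂ = 8.
The 5 still-open variables draw from only 5 values {3, 4, 5, 6, 9}, so each is used; only t₃ can be 9, hence t₃ = 9.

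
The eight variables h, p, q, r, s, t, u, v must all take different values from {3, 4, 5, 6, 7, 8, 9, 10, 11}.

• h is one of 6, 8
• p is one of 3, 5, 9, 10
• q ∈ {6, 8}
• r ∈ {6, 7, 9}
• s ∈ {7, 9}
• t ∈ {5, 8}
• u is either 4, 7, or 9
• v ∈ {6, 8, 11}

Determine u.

h and q share exactly the 2 values {6, 8}; by pigeonhole those values go to them, so strike 6, 8 from r, t, v.
That leaves t = 5. Eliminate 5 elsewhere: p.
v's domain is down to {11}, so v = 11.
r and s between them cover only {7, 9} — a naked pair. Remove those values from p, u.
So u = 4.

4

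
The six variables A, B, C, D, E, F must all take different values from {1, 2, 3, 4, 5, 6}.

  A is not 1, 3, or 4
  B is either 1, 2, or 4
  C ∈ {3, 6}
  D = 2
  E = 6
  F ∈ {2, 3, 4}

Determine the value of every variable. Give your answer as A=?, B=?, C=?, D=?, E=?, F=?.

A=5, B=1, C=3, D=2, E=6, F=4

D's domain is down to {2}, so D = 2. Remove 2 from A, B, F.
That leaves E = 6. Strike 6 from A, C.
A has just one choice, so A = 5.
That leaves C = 3. Eliminate 3 elsewhere: F.
F must be 4 (only option left). So B can't be 4.
B has just one choice, so B = 1.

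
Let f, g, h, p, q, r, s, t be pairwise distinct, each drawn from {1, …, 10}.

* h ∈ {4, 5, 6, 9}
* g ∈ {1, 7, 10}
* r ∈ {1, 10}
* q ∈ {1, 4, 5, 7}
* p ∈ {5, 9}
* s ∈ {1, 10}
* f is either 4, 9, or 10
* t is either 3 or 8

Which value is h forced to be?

The 2 variables r and s are confined to {1, 10}, which locks those values in; drop them from f, g, q.
g's domain is down to {7}, so g = 7. Strike 7 from q.
The 3 variables f, p, q are confined to {4, 5, 9}, which locks those values in; drop them from h.
So h = 6.

6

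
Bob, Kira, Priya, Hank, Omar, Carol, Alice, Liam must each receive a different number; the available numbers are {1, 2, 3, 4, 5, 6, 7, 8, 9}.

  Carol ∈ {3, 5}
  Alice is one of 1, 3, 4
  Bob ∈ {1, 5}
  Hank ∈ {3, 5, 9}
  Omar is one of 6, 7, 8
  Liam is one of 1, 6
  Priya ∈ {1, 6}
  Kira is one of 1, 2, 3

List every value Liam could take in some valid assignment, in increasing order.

1, 6

Priya and Liam between them cover only {1, 6} — a naked pair. Remove those values from Bob, Kira, Omar, Alice.
Bob has just one choice, so Bob = 5. Strike 5 from Hank, Carol.
Carol must be 3 (only option left). So Kira, Hank, Alice can't be 3.
Alice has just one choice, so Alice = 4.
Kira has just one choice, so Kira = 2.
Hank's domain is down to {9}, so Hank = 9.
No further eliminations apply; Liam can still be any of 1, 6.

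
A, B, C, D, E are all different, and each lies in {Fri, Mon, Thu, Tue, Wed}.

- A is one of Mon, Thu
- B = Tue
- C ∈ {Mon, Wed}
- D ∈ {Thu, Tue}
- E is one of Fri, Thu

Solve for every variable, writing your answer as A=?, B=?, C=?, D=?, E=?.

A=Mon, B=Tue, C=Wed, D=Thu, E=Fri

B's domain is down to {Tue}, so B = Tue. Strike Tue from D.
D has just one choice, so D = Thu. So A, E can't be Thu.
E must be Fri (only option left).
A's domain is down to {Mon}, so A = Mon. So C can't be Mon.
C's domain is down to {Wed}, so C = Wed.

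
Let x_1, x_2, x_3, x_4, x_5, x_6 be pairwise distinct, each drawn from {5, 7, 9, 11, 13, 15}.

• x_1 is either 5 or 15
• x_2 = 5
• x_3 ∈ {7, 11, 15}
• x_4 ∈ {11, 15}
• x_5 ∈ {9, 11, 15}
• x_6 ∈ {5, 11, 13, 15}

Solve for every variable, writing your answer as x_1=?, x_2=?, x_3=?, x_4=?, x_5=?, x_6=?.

x_1=15, x_2=5, x_3=7, x_4=11, x_5=9, x_6=13

x_2 has just one choice, so x_2 = 5. Remove 5 from x_1, x_6.
That leaves x_1 = 15. So x_3, x_4, x_5, x_6 can't be 15.
x_4 has just one choice, so x_4 = 11. So x_3, x_5, x_6 can't be 11.
x_5's domain is down to {9}, so x_5 = 9.
x_6's domain is down to {13}, so x_6 = 13.
That leaves x_3 = 7.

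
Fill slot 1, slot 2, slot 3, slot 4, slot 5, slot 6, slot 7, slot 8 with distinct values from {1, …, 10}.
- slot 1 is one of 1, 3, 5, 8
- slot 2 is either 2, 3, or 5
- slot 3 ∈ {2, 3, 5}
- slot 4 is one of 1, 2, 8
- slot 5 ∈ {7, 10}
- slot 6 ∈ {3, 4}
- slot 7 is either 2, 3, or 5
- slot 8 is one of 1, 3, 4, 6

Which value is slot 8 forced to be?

6

slot 2, slot 3, slot 7 share exactly the 3 values {2, 3, 5}; by pigeonhole those values go to them, so strike 2, 3, 5 from slot 1, slot 4, slot 6, slot 8.
That leaves slot 6 = 4. So slot 8 can't be 4.
slot 1 and slot 4 share exactly the 2 values {1, 8}; by pigeonhole those values go to them, so strike 1, 8 from slot 8.
So slot 8 = 6.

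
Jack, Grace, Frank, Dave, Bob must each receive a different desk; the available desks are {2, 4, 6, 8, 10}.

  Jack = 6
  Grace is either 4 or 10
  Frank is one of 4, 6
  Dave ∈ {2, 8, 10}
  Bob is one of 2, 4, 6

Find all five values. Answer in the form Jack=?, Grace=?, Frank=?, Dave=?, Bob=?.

Jack has just one choice, so Jack = 6. So Frank, Bob can't be 6.
That leaves Frank = 4. Eliminate 4 elsewhere: Grace, Bob.
Bob has just one choice, so Bob = 2. Eliminate 2 elsewhere: Dave.
That leaves Grace = 10. So Dave can't be 10.
Dave must be 8 (only option left).

Jack=6, Grace=10, Frank=4, Dave=8, Bob=2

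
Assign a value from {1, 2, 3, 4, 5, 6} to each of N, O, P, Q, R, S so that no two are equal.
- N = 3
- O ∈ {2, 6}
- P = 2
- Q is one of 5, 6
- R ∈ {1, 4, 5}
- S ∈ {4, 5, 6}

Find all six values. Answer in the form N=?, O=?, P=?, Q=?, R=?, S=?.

N=3, O=6, P=2, Q=5, R=1, S=4

N's domain is down to {3}, so N = 3.
P's domain is down to {2}, so P = 2. Eliminate 2 elsewhere: O.
That leaves O = 6. Remove 6 from Q, S.
Q has just one choice, so Q = 5. So R, S can't be 5.
S has just one choice, so S = 4. Eliminate 4 elsewhere: R.
R must be 1 (only option left).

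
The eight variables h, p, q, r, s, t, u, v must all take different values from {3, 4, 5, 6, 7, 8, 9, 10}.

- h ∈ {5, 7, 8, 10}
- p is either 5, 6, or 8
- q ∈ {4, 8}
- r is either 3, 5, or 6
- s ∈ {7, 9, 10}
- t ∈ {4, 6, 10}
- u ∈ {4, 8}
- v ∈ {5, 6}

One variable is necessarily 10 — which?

t

The 8 variables draw from only 8 values {3, 4, 5, 6, 7, 8, 9, 10}, so each is used; only r can be 3, hence r = 3.
Among the 7 still-open variables, 9 fits only s (and all 7 values in {4, 5, 6, 7, 8, 9, 10} must be used), so s = 9.
Among the 6 still-open variables, 7 fits only h (and all 6 values in {4, 5, 6, 7, 8, 10} must be used), so h = 7.
The 5 still-open variables draw from only 5 values {4, 5, 6, 8, 10}, so each is used; only t can be 10, hence t = 10.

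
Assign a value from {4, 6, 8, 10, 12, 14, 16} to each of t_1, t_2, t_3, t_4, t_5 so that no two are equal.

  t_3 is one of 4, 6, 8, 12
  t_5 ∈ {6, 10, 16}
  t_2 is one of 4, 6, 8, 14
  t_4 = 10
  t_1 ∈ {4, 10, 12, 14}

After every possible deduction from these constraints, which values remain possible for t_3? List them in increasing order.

4, 6, 8, 12

t_4's domain is down to {10}, so t_4 = 10. Remove 10 from t_1, t_5.
No further eliminations apply; t_3 can still be any of 4, 6, 8, 12.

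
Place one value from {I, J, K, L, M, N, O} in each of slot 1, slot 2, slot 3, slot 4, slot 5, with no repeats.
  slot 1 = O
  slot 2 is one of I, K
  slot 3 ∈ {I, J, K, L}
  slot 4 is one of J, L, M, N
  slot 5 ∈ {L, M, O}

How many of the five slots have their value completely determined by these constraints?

1

slot 1 has just one choice, so slot 1 = O. So slot 5 can't be O.
Determined: slot 1=O. The other slots each still have more than one consistent value. That makes 1.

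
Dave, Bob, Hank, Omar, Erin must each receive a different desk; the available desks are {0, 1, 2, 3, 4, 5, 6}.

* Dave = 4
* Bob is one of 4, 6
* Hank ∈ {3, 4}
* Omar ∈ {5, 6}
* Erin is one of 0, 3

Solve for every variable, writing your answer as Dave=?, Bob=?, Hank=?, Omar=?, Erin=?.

Dave must be 4 (only option left). Eliminate 4 elsewhere: Bob, Hank.
Bob has just one choice, so Bob = 6. Remove 6 from Omar.
Hank has just one choice, so Hank = 3. Strike 3 from Erin.
Omar must be 5 (only option left).
Erin must be 0 (only option left).

Dave=4, Bob=6, Hank=3, Omar=5, Erin=0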